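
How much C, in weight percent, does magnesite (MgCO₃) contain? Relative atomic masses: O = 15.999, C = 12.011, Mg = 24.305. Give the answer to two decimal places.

Formula mass = 1*24.305 + 1*12.011 + 3*15.999 = 84.313 g/mol, of which 12.011 g is C.
So C makes up 12.011/84.313 = 0.1425 of the mass, i.e. 14.25%.

14.25 weight percent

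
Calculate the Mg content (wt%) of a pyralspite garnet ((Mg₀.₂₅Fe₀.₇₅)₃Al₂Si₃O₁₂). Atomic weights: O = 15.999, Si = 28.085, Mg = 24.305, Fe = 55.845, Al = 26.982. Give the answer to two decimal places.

M((Mg₀.₂₅Fe₀.₇₅)₃Al₂Si₃O₁₂) = 474.087 g/mol.
Mg contributes 0.75 × 24.305 = 18.229 g per mole.
18.229/474.087 = 0.0385 → 3.85%.

3.85 wt%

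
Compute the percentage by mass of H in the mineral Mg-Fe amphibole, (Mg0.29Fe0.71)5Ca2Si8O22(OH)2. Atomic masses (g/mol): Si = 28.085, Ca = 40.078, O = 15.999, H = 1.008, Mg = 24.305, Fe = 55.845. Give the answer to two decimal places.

M((Mg0.29Fe0.71)5Ca2Si8O22(OH)2) = 924.320 g/mol.
H contributes 2 × 1.008 = 2.016 g per mole.
2.016/924.320 = 0.0022 → 0.22%.

0.22 mass %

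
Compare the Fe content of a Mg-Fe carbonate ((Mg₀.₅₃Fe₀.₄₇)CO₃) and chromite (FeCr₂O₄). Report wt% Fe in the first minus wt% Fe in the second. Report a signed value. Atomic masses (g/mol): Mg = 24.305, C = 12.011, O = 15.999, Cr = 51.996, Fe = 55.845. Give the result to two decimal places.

Fe in (Mg₀.₅₃Fe₀.₄₇)CO₃: molar mass 99.137 g/mol; 0.47×55.845 = 26.247 g → 26.48 wt%.
Fe in FeCr₂O₄: molar mass 223.833 g/mol; 1×55.845 = 55.845 g → 24.95 wt%.
Difference = 26.48 − 24.95 = 1.53 percentage points.

1.53 percentage points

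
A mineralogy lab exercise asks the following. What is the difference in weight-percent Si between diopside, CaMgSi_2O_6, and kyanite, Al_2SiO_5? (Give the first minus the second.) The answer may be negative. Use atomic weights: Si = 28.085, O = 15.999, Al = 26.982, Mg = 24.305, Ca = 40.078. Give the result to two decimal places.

First mineral: 56.170 g Si in 216.547 g formula = 25.94 wt% Si.
Second mineral: 28.085 g Si in 162.044 g formula = 17.33 wt% Si.
25.94% − 17.33% gives a difference of 8.61 percentage points.

8.61 percentage points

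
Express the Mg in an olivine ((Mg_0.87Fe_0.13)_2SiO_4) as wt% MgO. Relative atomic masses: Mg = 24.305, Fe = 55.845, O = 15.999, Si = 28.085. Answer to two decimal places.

M((Mg_0.87Fe_0.13)_2SiO_4) = 148.891 g/mol; M(MgO) = 40.304 g/mol.
Moles MgO per formula unit = 1.74 Mg ÷ 1 = 1.7400.
MgO fraction = (1.7400 × 40.304) / 148.891 = 70.129/148.891 = 0.4710.

47.10 wt%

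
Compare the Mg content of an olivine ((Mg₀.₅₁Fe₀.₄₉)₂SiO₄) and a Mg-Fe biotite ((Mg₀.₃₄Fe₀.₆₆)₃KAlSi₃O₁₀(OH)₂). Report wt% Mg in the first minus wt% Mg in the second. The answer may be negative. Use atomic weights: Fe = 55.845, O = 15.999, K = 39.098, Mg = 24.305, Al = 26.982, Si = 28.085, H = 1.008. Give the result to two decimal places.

9.28 percentage points

First mineral: 24.791 g Mg in 171.600 g formula = 14.45 wt% Mg.
Second mineral: 24.791 g Mg in 479.703 g formula = 5.17 wt% Mg.
14.45% − 5.17% gives a difference of 9.28 percentage points.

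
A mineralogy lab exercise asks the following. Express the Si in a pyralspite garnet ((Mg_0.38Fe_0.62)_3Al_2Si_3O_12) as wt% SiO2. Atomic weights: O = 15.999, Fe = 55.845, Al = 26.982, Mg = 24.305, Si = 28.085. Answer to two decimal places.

Formula mass = 461.786 g/mol.
3 Si → 3.0000 mol SiO2 per formula unit; M(SiO2) = 60.083, so SiO2 mass = 180.249 g.
180.249/461.786 × 100 = 39.03 wt%.

39.03 wt%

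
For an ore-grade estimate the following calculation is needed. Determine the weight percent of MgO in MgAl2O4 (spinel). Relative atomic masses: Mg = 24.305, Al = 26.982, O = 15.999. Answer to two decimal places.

28.33 wt%

M(MgAl2O4) = 142.265 g/mol; M(MgO) = 40.304 g/mol.
Moles MgO per formula unit = 1 Mg ÷ 1 = 1.0000.
MgO fraction = (1.0000 × 40.304) / 142.265 = 40.304/142.265 = 0.2833.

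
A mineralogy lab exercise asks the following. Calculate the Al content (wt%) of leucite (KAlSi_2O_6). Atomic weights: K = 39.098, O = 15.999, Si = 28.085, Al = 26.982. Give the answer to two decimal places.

12.36 wt%

Molar mass of KAlSi_2O_6: 1·39.098 + 1·26.982 + 2·28.085 + 6·15.999 = 218.244 g/mol.
Mass of Al per formula unit: 1 × 26.982 = 26.982 g.
Weight fraction Al = 26.982 / 218.244 = 0.1236.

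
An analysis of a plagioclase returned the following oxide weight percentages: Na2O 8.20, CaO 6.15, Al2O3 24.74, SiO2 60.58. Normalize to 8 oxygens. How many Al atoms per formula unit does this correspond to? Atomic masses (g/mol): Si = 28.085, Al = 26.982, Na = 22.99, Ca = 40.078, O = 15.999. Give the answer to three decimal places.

Na2O (M=61.979): mol = 0.13230; Na = 0.26460, O = 0.13230.
CaO (M=56.077): mol = 0.10967; Ca = 0.10967, O = 0.10967.
Al2O3 (M=101.961): mol = 0.24264; Al = 0.48528, O = 0.72792.
SiO2 (M=60.083): mol = 1.00827; Si = 1.00827, O = 2.01654.
ΣO = 2.98643; factor = 8/ΣO = 2.67878.
Al apfu = 0.48528 × 2.67878 = 1.300.

1.300 Al apfu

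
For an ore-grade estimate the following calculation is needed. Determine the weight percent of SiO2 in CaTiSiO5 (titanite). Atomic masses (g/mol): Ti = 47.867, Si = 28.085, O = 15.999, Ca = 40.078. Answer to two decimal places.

M(CaTiSiO5) = 196.025 g/mol; M(SiO2) = 60.083 g/mol.
Moles SiO2 per formula unit = 1 Si ÷ 1 = 1.0000.
SiO2 fraction = (1.0000 × 60.083) / 196.025 = 60.083/196.025 = 0.3065.

30.65 wt%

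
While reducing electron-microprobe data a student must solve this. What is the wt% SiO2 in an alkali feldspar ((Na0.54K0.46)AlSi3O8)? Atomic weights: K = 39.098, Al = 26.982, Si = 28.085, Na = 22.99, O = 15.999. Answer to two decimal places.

Formula mass = 269.629 g/mol.
3 Si → 3.0000 mol SiO2 per formula unit; M(SiO2) = 60.083, so SiO2 mass = 180.249 g.
180.249/269.629 × 100 = 66.85 wt%.

66.85 wt%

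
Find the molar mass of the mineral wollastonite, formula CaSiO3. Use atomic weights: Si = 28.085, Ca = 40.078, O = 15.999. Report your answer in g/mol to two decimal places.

116.16 g/mol

Ca: 1 × 40.078 = 40.0780
Si: 1 × 28.085 = 28.0850
O: 3 × 15.999 = 47.9970
Summing the contributions gives the formula mass.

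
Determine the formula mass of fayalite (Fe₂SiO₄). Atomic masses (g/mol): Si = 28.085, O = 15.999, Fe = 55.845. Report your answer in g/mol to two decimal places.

203.77 g/mol

M = 2*55.845 + 1*28.085 + 4*15.999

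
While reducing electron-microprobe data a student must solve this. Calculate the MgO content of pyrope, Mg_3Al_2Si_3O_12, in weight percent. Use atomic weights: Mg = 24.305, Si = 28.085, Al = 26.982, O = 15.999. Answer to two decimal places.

29.99 wt%

M(Mg_3Al_2Si_3O_12) = 403.122 g/mol; M(MgO) = 40.304 g/mol.
Moles MgO per formula unit = 3 Mg ÷ 1 = 3.0000.
MgO fraction = (3.0000 × 40.304) / 403.122 = 120.912/403.122 = 0.2999.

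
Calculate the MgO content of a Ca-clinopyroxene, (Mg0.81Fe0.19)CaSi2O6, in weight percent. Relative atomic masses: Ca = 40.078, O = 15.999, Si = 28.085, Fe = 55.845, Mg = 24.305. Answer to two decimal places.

M((Mg0.81Fe0.19)CaSi2O6) = 222.540 g/mol; M(MgO) = 40.304 g/mol.
Moles MgO per formula unit = 0.81 Mg ÷ 1 = 0.8100.
MgO fraction = (0.8100 × 40.304) / 222.540 = 32.646/222.540 = 0.1467.

14.67 wt%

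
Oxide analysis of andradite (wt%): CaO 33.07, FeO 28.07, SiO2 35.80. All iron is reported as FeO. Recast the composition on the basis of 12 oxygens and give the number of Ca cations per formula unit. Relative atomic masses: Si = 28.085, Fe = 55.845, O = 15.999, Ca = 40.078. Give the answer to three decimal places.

3.258 Ca apfu

CaO: 33.07/56.077 = 0.58972 mol → 0.58972 mol Ca, 0.58972 mol O.
FeO: 28.07/71.844 = 0.39071 mol → 0.39071 mol Fe, 0.39071 mol O.
SiO2: 35.80/60.083 = 0.59584 mol → 0.59584 mol Si, 1.19168 mol O.
Total oxygen = 2.17211 mol. Normalization factor = 12/2.17211 = 5.52458.
Ca per 12 O = 0.58972 × 5.52458 = 3.258.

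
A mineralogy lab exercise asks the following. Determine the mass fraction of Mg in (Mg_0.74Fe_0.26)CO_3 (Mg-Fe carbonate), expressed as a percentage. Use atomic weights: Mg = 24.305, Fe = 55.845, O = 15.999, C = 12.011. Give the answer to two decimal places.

19.44 mass %

Formula mass = 0.74·24.305 + 0.26·55.845 + 1·12.011 + 3·15.999 = 92.513 g/mol, of which 17.986 g is Mg.
So Mg makes up 17.986/92.513 = 0.1944 of the mass, i.e. 19.44%.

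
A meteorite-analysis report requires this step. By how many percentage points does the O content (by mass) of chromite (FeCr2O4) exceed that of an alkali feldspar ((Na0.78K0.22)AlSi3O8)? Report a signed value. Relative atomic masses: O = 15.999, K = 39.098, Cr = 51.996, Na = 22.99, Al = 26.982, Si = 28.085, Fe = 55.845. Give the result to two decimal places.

First mineral: 63.996 g O in 223.833 g formula = 28.59 wt% O.
Second mineral: 127.992 g O in 265.763 g formula = 48.16 wt% O.
28.59% − 48.16% gives a difference of -19.57 percentage points.

-19.57 percentage points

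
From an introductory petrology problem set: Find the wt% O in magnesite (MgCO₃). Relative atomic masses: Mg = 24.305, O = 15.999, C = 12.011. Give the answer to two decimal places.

56.93 wt%

Formula mass = 1·24.305 + 1·12.011 + 3·15.999 = 84.313 g/mol, of which 47.997 g is O.
So O makes up 47.997/84.313 = 0.5693 of the mass, i.e. 56.93%.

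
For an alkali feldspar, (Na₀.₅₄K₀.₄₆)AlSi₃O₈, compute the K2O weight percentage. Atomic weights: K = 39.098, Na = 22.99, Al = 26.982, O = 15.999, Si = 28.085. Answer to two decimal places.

Molar mass of (Na₀.₅₄K₀.₄₆)AlSi₃O₈ = 0.54×22.99 + 0.46×39.098 + 1×26.982 + 3×28.085 + 8×15.999 = 269.629 g/mol.
Each formula unit contains 0.46 K, equivalent to 0.46/2 = 0.2300 mol K2O.
M(K2O) = 2×39.098 + 1×15.999 = 94.195 g/mol.
Mass of K2O per formula unit = 0.2300 × 94.195 = 21.665 g.
K2O wt% = 21.665 / 269.629 × 100 = 8.04%.

8.04 wt%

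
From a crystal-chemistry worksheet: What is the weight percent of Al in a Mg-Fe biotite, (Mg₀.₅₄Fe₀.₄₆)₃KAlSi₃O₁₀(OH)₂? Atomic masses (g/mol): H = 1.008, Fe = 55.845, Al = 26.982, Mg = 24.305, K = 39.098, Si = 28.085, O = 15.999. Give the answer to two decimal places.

M((Mg₀.₅₄Fe₀.₄₆)₃KAlSi₃O₁₀(OH)₂) = 460.779 g/mol.
Al contributes 1 × 26.982 = 26.982 g per mole.
26.982/460.779 = 0.0586 → 5.86%.

5.86 weight percent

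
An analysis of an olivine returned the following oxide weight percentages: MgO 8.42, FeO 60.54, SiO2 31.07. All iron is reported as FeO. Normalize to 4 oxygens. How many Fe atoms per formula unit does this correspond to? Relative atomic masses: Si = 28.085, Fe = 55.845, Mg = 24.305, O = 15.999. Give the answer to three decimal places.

MgO (M=40.304): mol = 0.20891; Mg = 0.20891, O = 0.20891.
FeO (M=71.844): mol = 0.84266; Fe = 0.84266, O = 0.84266.
SiO2 (M=60.083): mol = 0.51712; Si = 0.51712, O = 1.03424.
ΣO = 2.08581; factor = 4/ΣO = 1.91772.
Fe apfu = 0.84266 × 1.91772 = 1.616.

1.616 Fe apfu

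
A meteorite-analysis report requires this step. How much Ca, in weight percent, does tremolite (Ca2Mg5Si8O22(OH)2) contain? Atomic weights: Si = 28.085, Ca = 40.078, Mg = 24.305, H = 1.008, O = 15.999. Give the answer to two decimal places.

Molar mass of Ca2Mg5Si8O22(OH)2: 2*40.078 + 5*24.305 + 8*28.085 + 24*15.999 + 2*1.008 = 812.353 g/mol.
Mass of Ca per formula unit: 2 × 40.078 = 80.156 g.
Weight fraction Ca = 80.156 / 812.353 = 0.0987.

9.87 weight percent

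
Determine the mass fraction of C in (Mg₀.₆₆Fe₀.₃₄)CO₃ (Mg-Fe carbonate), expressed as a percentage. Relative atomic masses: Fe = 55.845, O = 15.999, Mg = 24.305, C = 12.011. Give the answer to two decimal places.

Molar mass of (Mg₀.₆₆Fe₀.₃₄)CO₃: 0.66·24.305 + 0.34·55.845 + 1·12.011 + 3·15.999 = 95.037 g/mol.
Mass of C per formula unit: 1 × 12.011 = 12.011 g.
Weight fraction C = 12.011 / 95.037 = 0.1264.

12.64 mass %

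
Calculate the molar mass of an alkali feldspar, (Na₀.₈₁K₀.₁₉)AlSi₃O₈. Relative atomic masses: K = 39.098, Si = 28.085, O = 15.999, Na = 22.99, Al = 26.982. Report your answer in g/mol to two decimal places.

265.28 g/mol

The formula mass is the sum 0.81×22.99 + 0.19×39.098 + 1×26.982 + 3×28.085 + 8×15.999.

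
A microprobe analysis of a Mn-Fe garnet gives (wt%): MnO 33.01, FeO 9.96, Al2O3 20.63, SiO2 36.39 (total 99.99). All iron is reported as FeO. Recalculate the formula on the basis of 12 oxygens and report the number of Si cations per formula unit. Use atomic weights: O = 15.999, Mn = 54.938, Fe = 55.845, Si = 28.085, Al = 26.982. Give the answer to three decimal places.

3.000 Si apfu

33.01 wt% MnO ÷ 70.937 g/mol = 0.46534 mol, giving 0.46534 Mn and 0.46534 O.
9.96 wt% FeO ÷ 71.844 g/mol = 0.13863 mol, giving 0.13863 Fe and 0.13863 O.
20.63 wt% Al2O3 ÷ 101.961 g/mol = 0.20233 mol, giving 0.40466 Al and 0.60699 O.
36.39 wt% SiO2 ÷ 60.083 g/mol = 0.60566 mol, giving 0.60566 Si and 1.21132 O.
Oxygen sums to 2.42228; scaling by 12/2.42228 = 4.95401 puts the formula on 12 O.
Si: 0.60566 × 4.95401 = 3.000 atoms per formula unit.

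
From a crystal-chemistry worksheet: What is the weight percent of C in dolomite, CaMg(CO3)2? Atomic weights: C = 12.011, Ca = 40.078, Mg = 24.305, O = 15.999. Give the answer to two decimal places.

Formula mass = 1×40.078 + 1×24.305 + 2×12.011 + 6×15.999 = 184.399 g/mol, of which 24.022 g is C.
So C makes up 24.022/184.399 = 0.1303 of the mass, i.e. 13.03%.

13.03 wt%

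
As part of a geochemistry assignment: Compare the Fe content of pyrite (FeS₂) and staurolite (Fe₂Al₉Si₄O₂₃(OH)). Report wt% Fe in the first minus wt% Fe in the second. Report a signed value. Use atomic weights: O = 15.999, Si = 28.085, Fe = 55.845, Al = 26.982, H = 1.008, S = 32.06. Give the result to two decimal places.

M(FeS₂) = 119.965 g/mol, so wt% Fe = 55.845/119.965 × 100 = 46.55%.
M(Fe₂Al₉Si₄O₂₃(OH)) = 851.852 g/mol, so wt% Fe = 111.690/851.852 × 100 = 13.11%.
46.55 − 13.11 = 33.44 pp.

33.44 percentage points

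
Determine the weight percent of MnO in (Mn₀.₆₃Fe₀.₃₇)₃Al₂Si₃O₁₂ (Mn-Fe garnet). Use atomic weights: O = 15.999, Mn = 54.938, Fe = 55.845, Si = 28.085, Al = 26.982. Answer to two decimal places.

M((Mn₀.₆₃Fe₀.₃₇)₃Al₂Si₃O₁₂) = 496.028 g/mol; M(MnO) = 70.937 g/mol.
Moles MnO per formula unit = 1.89 Mn ÷ 1 = 1.8900.
MnO fraction = (1.8900 × 70.937) / 496.028 = 134.071/496.028 = 0.2703.

27.03 wt%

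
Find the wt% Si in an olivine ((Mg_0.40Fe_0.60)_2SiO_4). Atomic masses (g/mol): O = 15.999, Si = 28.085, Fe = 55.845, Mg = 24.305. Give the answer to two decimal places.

Molar mass of (Mg_0.40Fe_0.60)_2SiO_4: 0.80×24.305 + 1.20×55.845 + 1×28.085 + 4×15.999 = 178.539 g/mol.
Mass of Si per formula unit: 1 × 28.085 = 28.085 g.
Weight fraction Si = 28.085 / 178.539 = 0.1573.

15.73 wt%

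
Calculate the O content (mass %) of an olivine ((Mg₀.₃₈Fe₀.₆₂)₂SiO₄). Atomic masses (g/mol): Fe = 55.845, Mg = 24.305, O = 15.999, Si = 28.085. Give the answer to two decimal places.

35.59 mass %

Formula mass = 0.76×24.305 + 1.24×55.845 + 1×28.085 + 4×15.999 = 179.801 g/mol, of which 63.996 g is O.
So O makes up 63.996/179.801 = 0.3559 of the mass, i.e. 35.59%.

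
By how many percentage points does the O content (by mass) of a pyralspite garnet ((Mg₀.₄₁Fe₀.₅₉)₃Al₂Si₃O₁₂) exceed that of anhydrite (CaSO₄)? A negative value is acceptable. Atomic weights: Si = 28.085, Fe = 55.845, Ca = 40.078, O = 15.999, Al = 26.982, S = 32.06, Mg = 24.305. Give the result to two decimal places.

First mineral: 191.988 g O in 458.948 g formula = 41.83 wt% O.
Second mineral: 63.996 g O in 136.134 g formula = 47.01 wt% O.
41.83% − 47.01% gives a difference of -5.18 percentage points.

-5.18 percentage points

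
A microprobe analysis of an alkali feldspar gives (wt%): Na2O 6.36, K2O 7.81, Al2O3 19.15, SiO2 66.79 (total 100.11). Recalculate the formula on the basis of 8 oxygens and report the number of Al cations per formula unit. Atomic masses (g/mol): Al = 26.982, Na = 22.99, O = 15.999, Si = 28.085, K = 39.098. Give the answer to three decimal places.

1.011 Al apfu

Na2O: 6.36/61.979 = 0.10262 mol → 0.20524 mol Na, 0.10262 mol O.
K2O: 7.81/94.195 = 0.08291 mol → 0.16582 mol K, 0.08291 mol O.
Al2O3: 19.15/101.961 = 0.18782 mol → 0.37564 mol Al, 0.56346 mol O.
SiO2: 66.79/60.083 = 1.11163 mol → 1.11163 mol Si, 2.22326 mol O.
Total oxygen = 2.97225 mol. Normalization factor = 8/2.97225 = 2.69156.
Al per 8 O = 0.37564 × 2.69156 = 1.011.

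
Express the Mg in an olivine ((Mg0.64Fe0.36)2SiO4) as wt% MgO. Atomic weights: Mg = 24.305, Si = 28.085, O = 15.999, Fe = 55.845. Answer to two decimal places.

31.57 wt%

Formula mass = 163.400 g/mol.
1.28 Mg → 1.2800 mol MgO per formula unit; M(MgO) = 40.304, so MgO mass = 51.589 g.
51.589/163.400 × 100 = 31.57 wt%.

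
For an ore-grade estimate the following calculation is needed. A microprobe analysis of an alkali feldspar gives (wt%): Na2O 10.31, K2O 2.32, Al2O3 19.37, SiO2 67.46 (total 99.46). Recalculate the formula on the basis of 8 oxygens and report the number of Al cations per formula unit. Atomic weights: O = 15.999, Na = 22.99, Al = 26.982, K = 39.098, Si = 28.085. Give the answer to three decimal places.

Na2O (M=61.979): mol = 0.16635; Na = 0.33270, O = 0.16635.
K2O (M=94.195): mol = 0.02463; K = 0.04926, O = 0.02463.
Al2O3 (M=101.961): mol = 0.18997; Al = 0.37994, O = 0.56991.
SiO2 (M=60.083): mol = 1.12278; Si = 1.12278, O = 2.24556.
ΣO = 3.00645; factor = 8/ΣO = 2.66095.
Al apfu = 0.37994 × 2.66095 = 1.011.

1.011 Al apfu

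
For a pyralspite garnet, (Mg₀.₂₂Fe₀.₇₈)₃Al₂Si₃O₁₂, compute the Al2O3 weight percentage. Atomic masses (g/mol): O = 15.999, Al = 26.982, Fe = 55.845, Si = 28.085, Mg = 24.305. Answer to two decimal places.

Formula mass = 476.926 g/mol.
2 Al → 1.0000 mol Al2O3 per formula unit; M(Al2O3) = 101.961, so Al2O3 mass = 101.961 g.
101.961/476.926 × 100 = 21.38 wt%.

21.38 wt%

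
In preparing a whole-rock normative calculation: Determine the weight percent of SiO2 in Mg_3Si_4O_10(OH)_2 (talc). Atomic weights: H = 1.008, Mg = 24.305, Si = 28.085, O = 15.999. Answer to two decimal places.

Molar mass of Mg_3Si_4O_10(OH)_2 = 3*24.305 + 4*28.085 + 12*15.999 + 2*1.008 = 379.259 g/mol.
Each formula unit contains 4 Si, equivalent to 4/1 = 4.0000 mol SiO2.
M(SiO2) = 1×28.085 + 2×15.999 = 60.083 g/mol.
Mass of SiO2 per formula unit = 4.0000 × 60.083 = 240.332 g.
SiO2 wt% = 240.332 / 379.259 × 100 = 63.37%.

63.37 wt%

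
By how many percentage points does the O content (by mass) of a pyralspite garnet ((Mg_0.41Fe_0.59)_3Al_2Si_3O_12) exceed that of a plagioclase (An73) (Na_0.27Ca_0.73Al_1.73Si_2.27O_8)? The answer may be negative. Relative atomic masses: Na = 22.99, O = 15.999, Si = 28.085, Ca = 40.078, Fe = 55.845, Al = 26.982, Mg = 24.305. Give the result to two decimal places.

-4.90 percentage points

M((Mg_0.41Fe_0.59)_3Al_2Si_3O_12) = 458.948 g/mol, so wt% O = 191.988/458.948 × 100 = 41.83%.
M(Na_0.27Ca_0.73Al_1.73Si_2.27O_8) = 273.888 g/mol, so wt% O = 127.992/273.888 × 100 = 46.73%.
41.83 − 46.73 = -4.90 pp.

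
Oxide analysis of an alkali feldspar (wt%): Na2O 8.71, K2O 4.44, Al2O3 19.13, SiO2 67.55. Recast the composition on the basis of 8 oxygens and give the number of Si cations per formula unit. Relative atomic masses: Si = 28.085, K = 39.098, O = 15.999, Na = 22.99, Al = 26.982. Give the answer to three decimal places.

2.999 Si apfu

Na2O: 8.71/61.979 = 0.14053 mol → 0.28106 mol Na, 0.14053 mol O.
K2O: 4.44/94.195 = 0.04714 mol → 0.09428 mol K, 0.04714 mol O.
Al2O3: 19.13/101.961 = 0.18762 mol → 0.37524 mol Al, 0.56286 mol O.
SiO2: 67.55/60.083 = 1.12428 mol → 1.12428 mol Si, 2.24856 mol O.
Total oxygen = 2.99909 mol. Normalization factor = 8/2.99909 = 2.66748.
Si per 8 O = 1.12428 × 2.66748 = 2.999.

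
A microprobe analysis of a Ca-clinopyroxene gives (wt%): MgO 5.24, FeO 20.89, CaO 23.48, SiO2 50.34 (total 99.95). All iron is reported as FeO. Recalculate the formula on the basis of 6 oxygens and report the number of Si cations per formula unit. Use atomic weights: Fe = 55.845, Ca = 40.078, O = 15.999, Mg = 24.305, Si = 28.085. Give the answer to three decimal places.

1.999 Si apfu

MgO: 5.24/40.304 = 0.13001 mol → 0.13001 mol Mg, 0.13001 mol O.
FeO: 20.89/71.844 = 0.29077 mol → 0.29077 mol Fe, 0.29077 mol O.
CaO: 23.48/56.077 = 0.41871 mol → 0.41871 mol Ca, 0.41871 mol O.
SiO2: 50.34/60.083 = 0.83784 mol → 0.83784 mol Si, 1.67568 mol O.
Total oxygen = 2.51517 mol. Normalization factor = 6/2.51517 = 2.38552.
Si per 6 O = 0.83784 × 2.38552 = 1.999.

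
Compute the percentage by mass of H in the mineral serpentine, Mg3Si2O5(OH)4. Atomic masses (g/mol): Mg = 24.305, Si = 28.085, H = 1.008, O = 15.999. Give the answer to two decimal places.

M(Mg3Si2O5(OH)4) = 277.108 g/mol.
H contributes 4 × 1.008 = 4.032 g per mole.
4.032/277.108 = 0.0146 → 1.46%.

1.46 wt%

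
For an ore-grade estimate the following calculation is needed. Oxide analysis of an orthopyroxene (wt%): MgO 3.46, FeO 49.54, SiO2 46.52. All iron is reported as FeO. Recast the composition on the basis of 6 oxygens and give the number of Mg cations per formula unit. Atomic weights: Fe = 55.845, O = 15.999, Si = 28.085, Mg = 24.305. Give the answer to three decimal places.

0.222 Mg apfu

MgO (M=40.304): mol = 0.08585; Mg = 0.08585, O = 0.08585.
FeO (M=71.844): mol = 0.68955; Fe = 0.68955, O = 0.68955.
SiO2 (M=60.083): mol = 0.77426; Si = 0.77426, O = 1.54852.
ΣO = 2.32392; factor = 6/ΣO = 2.58184.
Mg apfu = 0.08585 × 2.58184 = 0.222.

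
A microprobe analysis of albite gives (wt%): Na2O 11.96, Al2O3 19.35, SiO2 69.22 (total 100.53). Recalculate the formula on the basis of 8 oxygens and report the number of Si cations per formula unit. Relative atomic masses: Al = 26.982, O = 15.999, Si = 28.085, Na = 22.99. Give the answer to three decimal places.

Na2O: 11.96/61.979 = 0.19297 mol → 0.38594 mol Na, 0.19297 mol O.
Al2O3: 19.35/101.961 = 0.18978 mol → 0.37956 mol Al, 0.56934 mol O.
SiO2: 69.22/60.083 = 1.15207 mol → 1.15207 mol Si, 2.30414 mol O.
Total oxygen = 3.06645 mol. Normalization factor = 8/3.06645 = 2.60888.
Si per 8 O = 1.15207 × 2.60888 = 3.006.

3.006 Si apfu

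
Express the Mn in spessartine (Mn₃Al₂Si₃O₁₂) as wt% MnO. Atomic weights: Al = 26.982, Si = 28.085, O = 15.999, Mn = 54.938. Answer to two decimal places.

42.99 wt%

M(Mn₃Al₂Si₃O₁₂) = 495.021 g/mol; M(MnO) = 70.937 g/mol.
Moles MnO per formula unit = 3 Mn ÷ 1 = 3.0000.
MnO fraction = (3.0000 × 70.937) / 495.021 = 212.811/495.021 = 0.4299.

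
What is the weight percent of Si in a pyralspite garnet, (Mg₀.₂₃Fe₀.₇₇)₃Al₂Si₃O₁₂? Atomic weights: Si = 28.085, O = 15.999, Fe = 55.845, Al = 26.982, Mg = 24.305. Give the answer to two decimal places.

17.70 wt%

Molar mass of (Mg₀.₂₃Fe₀.₇₇)₃Al₂Si₃O₁₂: 0.69·24.305 + 2.31·55.845 + 2·26.982 + 3·28.085 + 12·15.999 = 475.979 g/mol.
Mass of Si per formula unit: 3 × 28.085 = 84.255 g.
Weight fraction Si = 84.255 / 475.979 = 0.1770.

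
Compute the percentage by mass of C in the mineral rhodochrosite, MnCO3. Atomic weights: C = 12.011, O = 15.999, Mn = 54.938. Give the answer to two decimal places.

Formula mass = 1·54.938 + 1·12.011 + 3·15.999 = 114.946 g/mol, of which 12.011 g is C.
So C makes up 12.011/114.946 = 0.1045 of the mass, i.e. 10.45%.

10.45 wt%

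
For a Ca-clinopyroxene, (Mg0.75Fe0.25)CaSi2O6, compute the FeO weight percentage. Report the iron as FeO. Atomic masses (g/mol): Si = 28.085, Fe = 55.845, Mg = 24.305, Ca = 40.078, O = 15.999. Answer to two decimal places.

8.00 wt%

M((Mg0.75Fe0.25)CaSi2O6) = 224.432 g/mol; M(FeO) = 71.844 g/mol.
Moles FeO per formula unit = 0.25 Fe ÷ 1 = 0.2500.
FeO fraction = (0.2500 × 71.844) / 224.432 = 17.961/224.432 = 0.0800.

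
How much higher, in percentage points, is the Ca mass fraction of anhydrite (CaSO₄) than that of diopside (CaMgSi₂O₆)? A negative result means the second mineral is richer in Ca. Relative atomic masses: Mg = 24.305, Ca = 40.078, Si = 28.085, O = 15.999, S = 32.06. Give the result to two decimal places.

First mineral: 40.078 g Ca in 136.134 g formula = 29.44 wt% Ca.
Second mineral: 40.078 g Ca in 216.547 g formula = 18.51 wt% Ca.
29.44% − 18.51% gives a difference of 10.93 percentage points.

10.93 percentage points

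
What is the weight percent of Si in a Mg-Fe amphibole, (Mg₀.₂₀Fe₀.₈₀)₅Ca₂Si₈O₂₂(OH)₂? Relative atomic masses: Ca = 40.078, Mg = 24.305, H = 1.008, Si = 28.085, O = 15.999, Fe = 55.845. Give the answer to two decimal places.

23.94 mass %

Formula mass = 1*24.305 + 4*55.845 + 2*40.078 + 8*28.085 + 24*15.999 + 2*1.008 = 938.513 g/mol, of which 224.680 g is Si.
So Si makes up 224.680/938.513 = 0.2394 of the mass, i.e. 23.94%.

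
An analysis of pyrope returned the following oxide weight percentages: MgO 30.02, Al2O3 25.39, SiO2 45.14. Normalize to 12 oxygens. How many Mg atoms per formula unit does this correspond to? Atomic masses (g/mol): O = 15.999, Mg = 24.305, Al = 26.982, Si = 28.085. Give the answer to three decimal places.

2.985 Mg apfu

30.02 wt% MgO ÷ 40.304 g/mol = 0.74484 mol, giving 0.74484 Mg and 0.74484 O.
25.39 wt% Al2O3 ÷ 101.961 g/mol = 0.24902 mol, giving 0.49804 Al and 0.74706 O.
45.14 wt% SiO2 ÷ 60.083 g/mol = 0.75129 mol, giving 0.75129 Si and 1.50258 O.
Oxygen sums to 2.99448; scaling by 12/2.99448 = 4.00737 puts the formula on 12 O.
Mg: 0.74484 × 4.00737 = 2.985 atoms per formula unit.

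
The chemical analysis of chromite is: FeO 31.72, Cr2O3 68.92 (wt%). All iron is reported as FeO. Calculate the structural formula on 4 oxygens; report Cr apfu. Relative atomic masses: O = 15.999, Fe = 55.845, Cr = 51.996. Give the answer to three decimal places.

FeO: 31.72/71.844 = 0.44151 mol → 0.44151 mol Fe, 0.44151 mol O.
Cr2O3: 68.92/151.989 = 0.45345 mol → 0.90690 mol Cr, 1.36035 mol O.
Total oxygen = 1.80186 mol. Normalization factor = 4/1.80186 = 2.21993.
Cr per 4 O = 0.90690 × 2.21993 = 2.013.

2.013 Cr apfu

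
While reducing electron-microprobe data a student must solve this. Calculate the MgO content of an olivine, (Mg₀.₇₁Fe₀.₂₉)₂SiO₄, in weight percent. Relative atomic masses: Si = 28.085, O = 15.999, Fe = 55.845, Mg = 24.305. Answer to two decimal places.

Molar mass of (Mg₀.₇₁Fe₀.₂₉)₂SiO₄ = 1.42*24.305 + 0.58*55.845 + 1*28.085 + 4*15.999 = 158.984 g/mol.
Each formula unit contains 1.42 Mg, equivalent to 1.42/1 = 1.4200 mol MgO.
M(MgO) = 1×24.305 + 1×15.999 = 40.304 g/mol.
Mass of MgO per formula unit = 1.4200 × 40.304 = 57.232 g.
MgO wt% = 57.232 / 158.984 × 100 = 36.00%.

36.00 wt%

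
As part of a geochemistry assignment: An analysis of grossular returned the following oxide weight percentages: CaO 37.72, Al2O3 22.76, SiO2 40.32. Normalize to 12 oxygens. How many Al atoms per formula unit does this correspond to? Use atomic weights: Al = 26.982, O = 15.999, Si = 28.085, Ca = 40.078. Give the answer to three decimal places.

CaO (M=56.077): mol = 0.67265; Ca = 0.67265, O = 0.67265.
Al2O3 (M=101.961): mol = 0.22322; Al = 0.44644, O = 0.66966.
SiO2 (M=60.083): mol = 0.67107; Si = 0.67107, O = 1.34214.
ΣO = 2.68445; factor = 12/ΣO = 4.47019.
Al apfu = 0.44644 × 4.47019 = 1.996.

1.996 Al apfu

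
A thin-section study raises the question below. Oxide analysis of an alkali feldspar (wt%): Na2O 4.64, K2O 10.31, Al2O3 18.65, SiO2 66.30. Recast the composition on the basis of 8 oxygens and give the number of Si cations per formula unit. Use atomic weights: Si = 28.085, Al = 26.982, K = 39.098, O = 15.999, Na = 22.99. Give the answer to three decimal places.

3.003 Si apfu

Na2O: 4.64/61.979 = 0.07486 mol → 0.14972 mol Na, 0.07486 mol O.
K2O: 10.31/94.195 = 0.10945 mol → 0.21890 mol K, 0.10945 mol O.
Al2O3: 18.65/101.961 = 0.18291 mol → 0.36582 mol Al, 0.54873 mol O.
SiO2: 66.30/60.083 = 1.10347 mol → 1.10347 mol Si, 2.20694 mol O.
Total oxygen = 2.93998 mol. Normalization factor = 8/2.93998 = 2.72111.
Si per 8 O = 1.10347 × 2.72111 = 3.003.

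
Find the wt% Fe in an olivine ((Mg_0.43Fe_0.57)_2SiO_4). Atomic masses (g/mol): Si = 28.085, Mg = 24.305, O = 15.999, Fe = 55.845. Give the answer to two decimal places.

Molar mass of (Mg_0.43Fe_0.57)_2SiO_4: 0.86*24.305 + 1.14*55.845 + 1*28.085 + 4*15.999 = 176.647 g/mol.
Mass of Fe per formula unit: 1.14 × 55.845 = 63.663 g.
Weight fraction Fe = 63.663 / 176.647 = 0.3604.

36.04 weight percent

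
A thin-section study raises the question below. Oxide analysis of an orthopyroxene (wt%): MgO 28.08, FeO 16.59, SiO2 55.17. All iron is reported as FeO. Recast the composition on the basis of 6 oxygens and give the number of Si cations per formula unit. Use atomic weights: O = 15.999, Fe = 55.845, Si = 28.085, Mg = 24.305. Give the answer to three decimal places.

1.993 Si apfu

MgO (M=40.304): mol = 0.69671; Mg = 0.69671, O = 0.69671.
FeO (M=71.844): mol = 0.23092; Fe = 0.23092, O = 0.23092.
SiO2 (M=60.083): mol = 0.91823; Si = 0.91823, O = 1.83646.
ΣO = 2.76409; factor = 6/ΣO = 2.17070.
Si apfu = 0.91823 × 2.17070 = 1.993.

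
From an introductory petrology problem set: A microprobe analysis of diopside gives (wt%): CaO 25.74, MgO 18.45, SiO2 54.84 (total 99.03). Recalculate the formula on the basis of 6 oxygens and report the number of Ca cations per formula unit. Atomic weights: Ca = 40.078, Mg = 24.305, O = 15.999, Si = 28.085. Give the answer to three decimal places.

1.004 Ca apfu

CaO (M=56.077): mol = 0.45901; Ca = 0.45901, O = 0.45901.
MgO (M=40.304): mol = 0.45777; Mg = 0.45777, O = 0.45777.
SiO2 (M=60.083): mol = 0.91274; Si = 0.91274, O = 1.82548.
ΣO = 2.74226; factor = 6/ΣO = 2.18798.
Ca apfu = 0.45901 × 2.18798 = 1.004.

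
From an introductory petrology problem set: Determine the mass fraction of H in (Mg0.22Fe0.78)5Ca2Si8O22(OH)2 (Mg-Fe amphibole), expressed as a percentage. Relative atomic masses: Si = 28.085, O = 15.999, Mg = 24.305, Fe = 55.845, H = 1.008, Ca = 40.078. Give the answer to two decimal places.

0.22 mass %

Formula mass = 1.10×24.305 + 3.90×55.845 + 2×40.078 + 8×28.085 + 24×15.999 + 2×1.008 = 935.359 g/mol, of which 2.016 g is H.
So H makes up 2.016/935.359 = 0.0022 of the mass, i.e. 0.22%.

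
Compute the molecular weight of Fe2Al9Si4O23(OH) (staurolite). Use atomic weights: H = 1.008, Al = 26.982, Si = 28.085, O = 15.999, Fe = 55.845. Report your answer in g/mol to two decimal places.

M = 2*55.845 + 9*26.982 + 4*28.085 + 24*15.999 + 1*1.008

851.85 g/mol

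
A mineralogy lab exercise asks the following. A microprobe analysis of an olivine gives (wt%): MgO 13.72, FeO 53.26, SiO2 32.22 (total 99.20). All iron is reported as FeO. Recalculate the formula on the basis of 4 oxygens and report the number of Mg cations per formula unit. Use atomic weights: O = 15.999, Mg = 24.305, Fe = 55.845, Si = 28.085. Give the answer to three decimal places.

MgO: 13.72/40.304 = 0.34041 mol → 0.34041 mol Mg, 0.34041 mol O.
FeO: 53.26/71.844 = 0.74133 mol → 0.74133 mol Fe, 0.74133 mol O.
SiO2: 32.22/60.083 = 0.53626 mol → 0.53626 mol Si, 1.07252 mol O.
Total oxygen = 2.15426 mol. Normalization factor = 4/2.15426 = 1.85679.
Mg per 4 O = 0.34041 × 1.85679 = 0.632.

0.632 Mg apfu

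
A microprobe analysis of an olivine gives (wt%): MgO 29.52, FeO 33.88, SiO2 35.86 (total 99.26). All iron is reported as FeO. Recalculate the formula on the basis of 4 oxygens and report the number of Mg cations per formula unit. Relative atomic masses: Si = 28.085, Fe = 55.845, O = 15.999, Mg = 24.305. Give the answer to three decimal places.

MgO (M=40.304): mol = 0.73243; Mg = 0.73243, O = 0.73243.
FeO (M=71.844): mol = 0.47158; Fe = 0.47158, O = 0.47158.
SiO2 (M=60.083): mol = 0.59684; Si = 0.59684, O = 1.19368.
ΣO = 2.39769; factor = 4/ΣO = 1.66827.
Mg apfu = 0.73243 × 1.66827 = 1.222.

1.222 Mg apfu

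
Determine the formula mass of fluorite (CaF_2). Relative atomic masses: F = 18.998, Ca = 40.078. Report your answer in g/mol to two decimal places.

78.07 g/mol

M = 1·40.078 + 2·18.998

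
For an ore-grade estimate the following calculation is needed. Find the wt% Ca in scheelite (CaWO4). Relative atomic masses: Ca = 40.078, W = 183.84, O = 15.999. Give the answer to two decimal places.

M(CaWO4) = 287.914 g/mol.
Ca contributes 1 × 40.078 = 40.078 g per mole.
40.078/287.914 = 0.1392 → 13.92%.

13.92 wt%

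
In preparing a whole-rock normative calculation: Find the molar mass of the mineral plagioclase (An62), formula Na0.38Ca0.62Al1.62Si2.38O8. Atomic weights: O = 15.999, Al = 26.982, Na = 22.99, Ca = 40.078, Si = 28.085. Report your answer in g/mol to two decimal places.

272.13 g/mol

M = 0.38·22.99 + 0.62·40.078 + 1.62·26.982 + 2.38·28.085 + 8·15.999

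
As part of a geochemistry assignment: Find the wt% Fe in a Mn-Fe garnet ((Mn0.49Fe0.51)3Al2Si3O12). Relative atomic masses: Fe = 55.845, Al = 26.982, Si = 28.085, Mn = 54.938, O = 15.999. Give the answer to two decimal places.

M((Mn0.49Fe0.51)3Al2Si3O12) = 496.409 g/mol.
Fe contributes 1.53 × 55.845 = 85.443 g per mole.
85.443/496.409 = 0.1721 → 17.21%.

17.21 weight percent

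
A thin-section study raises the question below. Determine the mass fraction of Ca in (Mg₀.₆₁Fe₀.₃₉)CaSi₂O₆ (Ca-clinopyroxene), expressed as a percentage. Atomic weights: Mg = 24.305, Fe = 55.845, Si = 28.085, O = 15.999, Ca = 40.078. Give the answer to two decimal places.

17.51 wt%

M((Mg₀.₆₁Fe₀.₃₉)CaSi₂O₆) = 228.848 g/mol.
Ca contributes 1 × 40.078 = 40.078 g per mole.
40.078/228.848 = 0.1751 → 17.51%.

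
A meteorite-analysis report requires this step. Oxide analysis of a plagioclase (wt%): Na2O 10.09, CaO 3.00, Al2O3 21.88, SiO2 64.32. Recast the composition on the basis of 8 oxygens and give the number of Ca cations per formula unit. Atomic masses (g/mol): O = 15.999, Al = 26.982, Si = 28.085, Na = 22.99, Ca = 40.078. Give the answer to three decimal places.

10.09 wt% Na2O ÷ 61.979 g/mol = 0.16280 mol, giving 0.32560 Na and 0.16280 O.
3.00 wt% CaO ÷ 56.077 g/mol = 0.05350 mol, giving 0.05350 Ca and 0.05350 O.
21.88 wt% Al2O3 ÷ 101.961 g/mol = 0.21459 mol, giving 0.42918 Al and 0.64377 O.
64.32 wt% SiO2 ÷ 60.083 g/mol = 1.07052 mol, giving 1.07052 Si and 2.14104 O.
Oxygen sums to 3.00111; scaling by 8/3.00111 = 2.66568 puts the formula on 8 O.
Ca: 0.05350 × 2.66568 = 0.143 atoms per formula unit.

0.143 Ca apfu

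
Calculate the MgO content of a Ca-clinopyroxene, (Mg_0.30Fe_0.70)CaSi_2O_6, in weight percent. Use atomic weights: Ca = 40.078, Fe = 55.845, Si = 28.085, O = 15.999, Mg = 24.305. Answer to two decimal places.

5.07 wt%

Molar mass of (Mg_0.30Fe_0.70)CaSi_2O_6 = 0.30×24.305 + 0.70×55.845 + 1×40.078 + 2×28.085 + 6×15.999 = 238.625 g/mol.
Each formula unit contains 0.30 Mg, equivalent to 0.30/1 = 0.3000 mol MgO.
M(MgO) = 1×24.305 + 1×15.999 = 40.304 g/mol.
Mass of MgO per formula unit = 0.3000 × 40.304 = 12.091 g.
MgO wt% = 12.091 / 238.625 × 100 = 5.07%.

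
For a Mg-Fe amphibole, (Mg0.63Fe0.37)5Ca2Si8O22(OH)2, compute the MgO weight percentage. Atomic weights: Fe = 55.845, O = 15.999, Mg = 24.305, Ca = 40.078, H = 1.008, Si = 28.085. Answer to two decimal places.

M((Mg0.63Fe0.37)5Ca2Si8O22(OH)2) = 870.702 g/mol; M(MgO) = 40.304 g/mol.
Moles MgO per formula unit = 3.15 Mg ÷ 1 = 3.1500.
MgO fraction = (3.1500 × 40.304) / 870.702 = 126.958/870.702 = 0.1458.

14.58 wt%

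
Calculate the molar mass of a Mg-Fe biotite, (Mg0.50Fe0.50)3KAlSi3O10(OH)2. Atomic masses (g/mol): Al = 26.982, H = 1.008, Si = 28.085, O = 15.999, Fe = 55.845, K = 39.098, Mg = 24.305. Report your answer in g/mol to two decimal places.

464.56 g/mol

The formula mass is the sum 1.50*24.305 + 1.50*55.845 + 1*39.098 + 1*26.982 + 3*28.085 + 12*15.999 + 2*1.008.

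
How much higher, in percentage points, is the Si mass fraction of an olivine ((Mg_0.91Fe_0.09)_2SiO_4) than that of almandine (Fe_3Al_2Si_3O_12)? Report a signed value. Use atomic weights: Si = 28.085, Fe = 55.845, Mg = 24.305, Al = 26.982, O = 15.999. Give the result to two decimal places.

First mineral: 28.085 g Si in 146.368 g formula = 19.19 wt% Si.
Second mineral: 84.255 g Si in 497.742 g formula = 16.93 wt% Si.
19.19% − 16.93% gives a difference of 2.26 percentage points.

2.26 percentage points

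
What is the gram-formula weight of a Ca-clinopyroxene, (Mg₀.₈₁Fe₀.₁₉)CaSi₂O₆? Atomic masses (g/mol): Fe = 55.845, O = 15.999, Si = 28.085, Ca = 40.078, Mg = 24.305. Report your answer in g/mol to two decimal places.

The formula mass is the sum 0.81·24.305 + 0.19·55.845 + 1·40.078 + 2·28.085 + 6·15.999.

222.54 g/mol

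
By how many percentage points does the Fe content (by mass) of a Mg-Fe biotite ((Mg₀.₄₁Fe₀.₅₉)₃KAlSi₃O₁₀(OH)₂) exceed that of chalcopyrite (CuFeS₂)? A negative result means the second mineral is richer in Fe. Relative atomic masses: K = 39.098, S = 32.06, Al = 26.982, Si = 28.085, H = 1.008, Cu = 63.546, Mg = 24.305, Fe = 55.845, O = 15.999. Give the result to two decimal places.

M((Mg₀.₄₁Fe₀.₅₉)₃KAlSi₃O₁₀(OH)₂) = 473.080 g/mol, so wt% Fe = 98.846/473.080 × 100 = 20.89%.
M(CuFeS₂) = 183.511 g/mol, so wt% Fe = 55.845/183.511 × 100 = 30.43%.
20.89 − 30.43 = -9.54 pp.

-9.54 percentage points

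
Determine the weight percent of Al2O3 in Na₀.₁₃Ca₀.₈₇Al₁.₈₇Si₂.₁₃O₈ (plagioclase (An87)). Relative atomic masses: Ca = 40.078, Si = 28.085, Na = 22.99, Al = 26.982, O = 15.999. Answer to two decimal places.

Molar mass of Na₀.₁₃Ca₀.₈₇Al₁.₈₇Si₂.₁₃O₈ = 0.13*22.99 + 0.87*40.078 + 1.87*26.982 + 2.13*28.085 + 8*15.999 = 276.126 g/mol.
Each formula unit contains 1.87 Al, equivalent to 1.87/2 = 0.9350 mol Al2O3.
M(Al2O3) = 2×26.982 + 3×15.999 = 101.961 g/mol.
Mass of Al2O3 per formula unit = 0.9350 × 101.961 = 95.334 g.
Al2O3 wt% = 95.334 / 276.126 × 100 = 34.53%.

34.53 wt%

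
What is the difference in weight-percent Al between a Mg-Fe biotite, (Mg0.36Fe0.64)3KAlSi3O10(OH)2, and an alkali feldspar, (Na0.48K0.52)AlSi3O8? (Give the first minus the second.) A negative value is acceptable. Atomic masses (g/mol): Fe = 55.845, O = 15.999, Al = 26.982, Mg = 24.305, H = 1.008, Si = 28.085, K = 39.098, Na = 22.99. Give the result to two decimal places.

-4.32 percentage points

Al in (Mg0.36Fe0.64)3KAlSi3O10(OH)2: molar mass 477.811 g/mol; 1×26.982 = 26.982 g → 5.65 wt%.
Al in (Na0.48K0.52)AlSi3O8: molar mass 270.595 g/mol; 1×26.982 = 26.982 g → 9.97 wt%.
Difference = 5.65 − 9.97 = -4.32 percentage points.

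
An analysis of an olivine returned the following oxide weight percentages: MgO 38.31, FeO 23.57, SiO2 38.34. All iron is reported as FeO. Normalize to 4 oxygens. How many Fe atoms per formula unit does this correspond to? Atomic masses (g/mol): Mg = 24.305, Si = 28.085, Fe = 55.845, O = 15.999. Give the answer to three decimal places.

MgO: 38.31/40.304 = 0.95053 mol → 0.95053 mol Mg, 0.95053 mol O.
FeO: 23.57/71.844 = 0.32807 mol → 0.32807 mol Fe, 0.32807 mol O.
SiO2: 38.34/60.083 = 0.63812 mol → 0.63812 mol Si, 1.27624 mol O.
Total oxygen = 2.55484 mol. Normalization factor = 4/2.55484 = 1.56566.
Fe per 4 O = 0.32807 × 1.56566 = 0.514.

0.514 Fe apfu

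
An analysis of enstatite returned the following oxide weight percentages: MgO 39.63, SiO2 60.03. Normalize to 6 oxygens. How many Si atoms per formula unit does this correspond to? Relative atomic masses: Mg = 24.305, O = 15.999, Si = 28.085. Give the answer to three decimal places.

MgO: 39.63/40.304 = 0.98328 mol → 0.98328 mol Mg, 0.98328 mol O.
SiO2: 60.03/60.083 = 0.99912 mol → 0.99912 mol Si, 1.99824 mol O.
Total oxygen = 2.98152 mol. Normalization factor = 6/2.98152 = 2.01240.
Si per 6 O = 0.99912 × 2.01240 = 2.011.

2.011 Si apfu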